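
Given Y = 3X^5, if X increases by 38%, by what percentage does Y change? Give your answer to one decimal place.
400.5%

For Y = 3X^5:
If X → X(1 + 0.38)
Then Y → Y · (1 + 0.38)^5
     ≈ Y · 5.0049

Percentage change = ((1 + 0.38)^5 − 1) × 100% ≈ 400.5%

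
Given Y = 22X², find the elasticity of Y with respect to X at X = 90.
Elasticity = 2

Elasticity = (dY/dX) · (X/Y)

dY/dX = 44·X
At X = 90: dY/dX = 3960, Y = 178200

Elasticity = 3960 · (90 / 178200) = 2

Interpretation: for a small percentage change in X, the percentage change in Y is approximately 2.00 times as large.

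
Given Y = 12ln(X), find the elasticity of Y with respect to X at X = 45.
Elasticity = 1/ln(45) ≈ 0.2627

Elasticity = (dY/dX) · (X/Y)

dY/dX = 12/X
At X = 45: dY/dX = 4/15, Y = 12·ln(45)

Elasticity = (4/15) · (45 / (12·ln(45))) = 1/ln(45) ≈ 0.2627

Interpretation: for a small percentage change in X, the percentage change in Y is approximately 0.26 times as large.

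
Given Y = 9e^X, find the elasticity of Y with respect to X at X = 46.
Elasticity = 46

Elasticity = (dY/dX) · (X/Y)

dY/dX = 9·e^X
At X = 46: dY/dX = 9·e^46, Y = 9·e^46

Elasticity = (9·e^46) · (46 / (9·e^46)) = 46

Interpretation: for a small percentage change in X, the percentage change in Y is approximately 46.00 times as large.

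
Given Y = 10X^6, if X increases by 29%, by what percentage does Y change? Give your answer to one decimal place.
360.8%

For Y = 10X^6:
If X → X(1 + 0.29)
Then Y → Y · (1 + 0.29)^6
     ≈ Y · 4.6083

Percentage change = ((1 + 0.29)^6 − 1) × 100% ≈ 360.8%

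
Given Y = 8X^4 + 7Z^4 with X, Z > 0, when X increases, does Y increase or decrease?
Y increases

Taking the partial derivative:
∂Y/∂X = 32X^3

∂Y/∂X = 32X^3 > 0 (assuming positive values)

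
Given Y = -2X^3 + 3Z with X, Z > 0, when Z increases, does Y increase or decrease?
Y increases

Taking the partial derivative:
∂Y/∂Z = 3

∂Y/∂Z = 3 > 0 (assuming positive values)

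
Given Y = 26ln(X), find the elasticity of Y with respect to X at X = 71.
Elasticity = 1/ln(71) ≈ 0.2346

Elasticity = (dY/dX) · (X/Y)

dY/dX = 26/X
At X = 71: dY/dX = 26/71, Y = 26·ln(71)

Elasticity = (26/71) · (71 / (26·ln(71))) = 1/ln(71) ≈ 0.2346

Interpretation: for a small percentage change in X, the percentage change in Y is approximately 0.23 times as large.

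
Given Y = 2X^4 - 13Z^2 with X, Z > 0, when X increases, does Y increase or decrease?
Y increases

Taking the partial derivative:
∂Y/∂X = 8X^3

∂Y/∂X = 8X^3 > 0 (assuming positive values)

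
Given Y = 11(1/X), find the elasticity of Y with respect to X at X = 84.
Elasticity = -1

Elasticity = (dY/dX) · (X/Y)

dY/dX = -11/X²
At X = 84: dY/dX = -11/7056, Y = 11/84

Elasticity = (-11/7056) · (84 / (11/84)) = -1

Interpretation: for a small percentage change in X, the percentage change in Y is approximately -1.00 times as large.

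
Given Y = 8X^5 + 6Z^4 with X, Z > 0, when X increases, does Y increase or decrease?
Y increases

Taking the partial derivative:
∂Y/∂X = 40X^4

∂Y/∂X = 40X^4 > 0 (assuming positive values)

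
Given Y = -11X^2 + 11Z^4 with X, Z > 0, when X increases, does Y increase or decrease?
Y decreases

Taking the partial derivative:
∂Y/∂X = -22X

∂Y/∂X = -22X < 0 (assuming positive values)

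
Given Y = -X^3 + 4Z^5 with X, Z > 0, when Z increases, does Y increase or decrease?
Y increases

Taking the partial derivative:
∂Y/∂Z = 20Z^4

∂Y/∂Z = 20Z^4 > 0 (assuming positive values)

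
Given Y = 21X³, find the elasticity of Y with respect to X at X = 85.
Elasticity = 3

Elasticity = (dY/dX) · (X/Y)

dY/dX = 63·X²
At X = 85: dY/dX = 455175, Y = 12896625

Elasticity = 455175 · (85 / 12896625) = 3

Interpretation: for a small percentage change in X, the percentage change in Y is approximately 3.00 times as large.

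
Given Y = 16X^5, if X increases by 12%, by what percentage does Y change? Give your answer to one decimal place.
76.2%

For Y = 16X^5:
If X → X(1 + 0.12)
Then Y → Y · (1 + 0.12)^5
     ≈ Y · 1.7623

Percentage change = ((1 + 0.12)^5 − 1) × 100% ≈ 76.2%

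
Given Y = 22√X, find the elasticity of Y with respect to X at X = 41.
Elasticity = 1/2

Elasticity = (dY/dX) · (X/Y)

dY/dX = 11/√X
At X = 41: dY/dX = 11·√41/41, Y = 22·√41

Elasticity = (11·√41/41) · (41 / (22·√41)) = 1/2

Interpretation: for a small percentage change in X, the percentage change in Y is approximately 0.50 times as large.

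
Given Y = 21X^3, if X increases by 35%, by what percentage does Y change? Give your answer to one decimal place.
146.0%

For Y = 21X^3:
If X → X(1 + 0.35)
Then Y → Y · (1 + 0.35)^3
     ≈ Y · 2.4604

Percentage change = ((1 + 0.35)^3 − 1) × 100% ≈ 146.0%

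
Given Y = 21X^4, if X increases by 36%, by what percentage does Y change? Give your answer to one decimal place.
242.1%

For Y = 21X^4:
If X → X(1 + 0.36)
Then Y → Y · (1 + 0.36)^4
     ≈ Y · 3.4210

Percentage change = ((1 + 0.36)^4 − 1) × 100% ≈ 242.1%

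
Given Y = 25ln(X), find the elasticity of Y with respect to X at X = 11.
Elasticity = 1/ln(11) ≈ 0.4170

Elasticity = (dY/dX) · (X/Y)

dY/dX = 25/X
At X = 11: dY/dX = 25/11, Y = 25·ln(11)

Elasticity = (25/11) · (11 / (25·ln(11))) = 1/ln(11) ≈ 0.4170

Interpretation: for a small percentage change in X, the percentage change in Y is approximately 0.42 times as large.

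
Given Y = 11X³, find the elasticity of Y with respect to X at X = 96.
Elasticity = 3

Elasticity = (dY/dX) · (X/Y)

dY/dX = 33·X²
At X = 96: dY/dX = 304128, Y = 9732096

Elasticity = 304128 · (96 / 9732096) = 3

Interpretation: for a small percentage change in X, the percentage change in Y is approximately 3.00 times as large.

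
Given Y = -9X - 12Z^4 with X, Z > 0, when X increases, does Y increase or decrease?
Y decreases

Taking the partial derivative:
∂Y/∂X = -9

∂Y/∂X = -9 < 0 (assuming positive values)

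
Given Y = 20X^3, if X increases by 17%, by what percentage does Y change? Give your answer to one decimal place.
60.2%

For Y = 20X^3:
If X → X(1 + 0.17)
Then Y → Y · (1 + 0.17)^3
     ≈ Y · 1.6016

Percentage change = ((1 + 0.17)^3 − 1) × 100% ≈ 60.2%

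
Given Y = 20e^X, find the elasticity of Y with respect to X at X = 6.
Elasticity = 6

Elasticity = (dY/dX) · (X/Y)

dY/dX = 20·e^X
At X = 6: dY/dX = 20·e^6, Y = 20·e^6

Elasticity = (20·e^6) · (6 / (20·e^6)) = 6

Interpretation: for a small percentage change in X, the percentage change in Y is approximately 6.00 times as large.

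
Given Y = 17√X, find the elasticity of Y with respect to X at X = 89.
Elasticity = 1/2

Elasticity = (dY/dX) · (X/Y)

dY/dX = 17/(2·√X)
At X = 89: dY/dX = 17·√89/178, Y = 17·√89

Elasticity = (17·√89/178) · (89 / (17·√89)) = 1/2

Interpretation: for a small percentage change in X, the percentage change in Y is approximately 0.50 times as large.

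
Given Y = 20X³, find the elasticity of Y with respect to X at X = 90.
Elasticity = 3

Elasticity = (dY/dX) · (X/Y)

dY/dX = 60·X²
At X = 90: dY/dX = 486000, Y = 14580000

Elasticity = 486000 · (90 / 14580000) = 3

Interpretation: for a small percentage change in X, the percentage change in Y is approximately 3.00 times as large.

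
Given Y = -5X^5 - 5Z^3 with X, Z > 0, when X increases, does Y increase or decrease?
Y decreases

Taking the partial derivative:
∂Y/∂X = -25X^4

∂Y/∂X = -25X^4 < 0 (assuming positive values)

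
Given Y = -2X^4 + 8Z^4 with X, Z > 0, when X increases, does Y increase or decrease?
Y decreases

Taking the partial derivative:
∂Y/∂X = -8X^3

∂Y/∂X = -8X^3 < 0 (assuming positive values)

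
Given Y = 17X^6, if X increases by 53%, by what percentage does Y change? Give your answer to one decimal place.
1182.8%

For Y = 17X^6:
If X → X(1 + 0.53)
Then Y → Y · (1 + 0.53)^6
     ≈ Y · 12.8277

Percentage change = ((1 + 0.53)^6 − 1) × 100% ≈ 1182.8%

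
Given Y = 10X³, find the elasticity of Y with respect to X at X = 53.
Elasticity = 3

Elasticity = (dY/dX) · (X/Y)

dY/dX = 30·X²
At X = 53: dY/dX = 84270, Y = 1488770

Elasticity = 84270 · (53 / 1488770) = 3

Interpretation: for a small percentage change in X, the percentage change in Y is approximately 3.00 times as large.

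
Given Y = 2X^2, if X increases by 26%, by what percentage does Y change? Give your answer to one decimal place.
58.8%

For Y = 2X^2:
If X → X(1 + 0.26)
Then Y → Y · (1 + 0.26)^2
     = Y · 1.5876

Percentage change = ((1 + 0.26)^2 − 1) × 100% ≈ 58.8%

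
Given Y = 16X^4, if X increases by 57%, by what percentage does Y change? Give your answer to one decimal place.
507.6%

For Y = 16X^4:
If X → X(1 + 0.57)
Then Y → Y · (1 + 0.57)^4
     ≈ Y · 6.0757

Percentage change = ((1 + 0.57)^4 − 1) × 100% ≈ 507.6%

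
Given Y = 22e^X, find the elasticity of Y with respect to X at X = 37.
Elasticity = 37

Elasticity = (dY/dX) · (X/Y)

dY/dX = 22·e^X
At X = 37: dY/dX = 22·e^37, Y = 22·e^37

Elasticity = (22·e^37) · (37 / (22·e^37)) = 37

Interpretation: for a small percentage change in X, the percentage change in Y is approximately 37.00 times as large.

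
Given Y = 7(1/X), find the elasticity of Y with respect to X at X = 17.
Elasticity = -1

Elasticity = (dY/dX) · (X/Y)

dY/dX = -7/X²
At X = 17: dY/dX = -7/289, Y = 7/17

Elasticity = (-7/289) · (17 / (7/17)) = -1

Interpretation: for a small percentage change in X, the percentage change in Y is approximately -1.00 times as large.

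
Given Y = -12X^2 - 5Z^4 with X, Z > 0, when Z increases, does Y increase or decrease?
Y decreases

Taking the partial derivative:
∂Y/∂Z = -20Z^3

∂Y/∂Z = -20Z^3 < 0 (assuming positive values)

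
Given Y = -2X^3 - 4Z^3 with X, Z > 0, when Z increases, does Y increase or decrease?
Y decreases

Taking the partial derivative:
∂Y/∂Z = -12Z^2

∂Y/∂Z = -12Z^2 < 0 (assuming positive values)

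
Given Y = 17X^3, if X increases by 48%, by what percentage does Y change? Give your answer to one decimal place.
224.2%

For Y = 17X^3:
If X → X(1 + 0.48)
Then Y → Y · (1 + 0.48)^3
     ≈ Y · 3.2418

Percentage change = ((1 + 0.48)^3 − 1) × 100% ≈ 224.2%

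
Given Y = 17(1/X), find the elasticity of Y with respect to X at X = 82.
Elasticity = -1

Elasticity = (dY/dX) · (X/Y)

dY/dX = -17/X²
At X = 82: dY/dX = -17/6724, Y = 17/82

Elasticity = (-17/6724) · (82 / (17/82)) = -1

Interpretation: for a small percentage change in X, the percentage change in Y is approximately -1.00 times as large.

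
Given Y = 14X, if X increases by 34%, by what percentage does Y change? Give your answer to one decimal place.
34.0%

For Y = 14X:
If X → X(1 + 0.34)
Then Y → Y · (1 + 0.34)^1
     = Y · 1.3400

Percentage change = ((1 + 0.34)^1 − 1) × 100% = 34.0%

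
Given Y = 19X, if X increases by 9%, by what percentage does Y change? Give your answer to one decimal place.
9.0%

For Y = 19X:
If X → X(1 + 0.09)
Then Y → Y · (1 + 0.09)^1
     = Y · 1.0900

Percentage change = ((1 + 0.09)^1 − 1) × 100% = 9.0%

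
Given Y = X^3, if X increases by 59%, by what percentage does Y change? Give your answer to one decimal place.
302.0%

For Y = X^3:
If X → X(1 + 0.59)
Then Y → Y · (1 + 0.59)^3
     ≈ Y · 4.0197

Percentage change = ((1 + 0.59)^3 − 1) × 100% ≈ 302.0%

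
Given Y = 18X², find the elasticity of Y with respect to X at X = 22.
Elasticity = 2

Elasticity = (dY/dX) · (X/Y)

dY/dX = 36·X
At X = 22: dY/dX = 792, Y = 8712

Elasticity = 792 · (22 / 8712) = 2

Interpretation: for a small percentage change in X, the percentage change in Y is approximately 2.00 times as large.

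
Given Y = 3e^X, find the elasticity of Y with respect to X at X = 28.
Elasticity = 28

Elasticity = (dY/dX) · (X/Y)

dY/dX = 3·e^X
At X = 28: dY/dX = 3·e^28, Y = 3·e^28

Elasticity = (3·e^28) · (28 / (3·e^28)) = 28

Interpretation: for a small percentage change in X, the percentage change in Y is approximately 28.00 times as large.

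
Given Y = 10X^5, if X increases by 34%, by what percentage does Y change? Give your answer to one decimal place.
332.0%

For Y = 10X^5:
If X → X(1 + 0.34)
Then Y → Y · (1 + 0.34)^5
     ≈ Y · 4.3204

Percentage change = ((1 + 0.34)^5 − 1) × 100% ≈ 332.0%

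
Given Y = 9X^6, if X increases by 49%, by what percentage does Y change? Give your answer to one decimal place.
994.3%

For Y = 9X^6:
If X → X(1 + 0.49)
Then Y → Y · (1 + 0.49)^6
     ≈ Y · 10.9425

Percentage change = ((1 + 0.49)^6 − 1) × 100% ≈ 994.3%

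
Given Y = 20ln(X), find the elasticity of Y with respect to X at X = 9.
Elasticity = 1/ln(9) ≈ 0.4551

Elasticity = (dY/dX) · (X/Y)

dY/dX = 20/X
At X = 9: dY/dX = 20/9, Y = 20·ln(9)

Elasticity = (20/9) · (9 / (20·ln(9))) = 1/ln(9) ≈ 0.4551

Interpretation: for a small percentage change in X, the percentage change in Y is approximately 0.46 times as large.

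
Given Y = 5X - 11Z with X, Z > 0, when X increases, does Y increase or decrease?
Y increases

Taking the partial derivative:
∂Y/∂X = 5

∂Y/∂X = 5 > 0 (assuming positive values)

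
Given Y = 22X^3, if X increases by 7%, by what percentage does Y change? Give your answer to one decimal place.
22.5%

For Y = 22X^3:
If X → X(1 + 0.07)
Then Y → Y · (1 + 0.07)^3
     ≈ Y · 1.2250

Percentage change = ((1 + 0.07)^3 − 1) × 100% ≈ 22.5%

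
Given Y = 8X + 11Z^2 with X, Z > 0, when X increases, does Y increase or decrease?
Y increases

Taking the partial derivative:
∂Y/∂X = 8

∂Y/∂X = 8 > 0 (assuming positive values)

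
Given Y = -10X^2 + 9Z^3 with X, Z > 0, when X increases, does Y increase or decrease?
Y decreases

Taking the partial derivative:
∂Y/∂X = -20X

∂Y/∂X = -20X < 0 (assuming positive values)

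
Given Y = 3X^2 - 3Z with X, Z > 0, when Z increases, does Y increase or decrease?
Y decreases

Taking the partial derivative:
∂Y/∂Z = -3

∂Y/∂Z = -3 < 0 (assuming positive values)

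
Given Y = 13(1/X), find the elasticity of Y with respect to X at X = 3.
Elasticity = -1

Elasticity = (dY/dX) · (X/Y)

dY/dX = -13/X²
At X = 3: dY/dX = -13/9, Y = 13/3

Elasticity = (-13/9) · (3 / (13/3)) = -1

Interpretation: for a small percentage change in X, the percentage change in Y is approximately -1.00 times as large.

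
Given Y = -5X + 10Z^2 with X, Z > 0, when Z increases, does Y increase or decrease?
Y increases

Taking the partial derivative:
∂Y/∂Z = 20Z

∂Y/∂Z = 20Z > 0 (assuming positive values)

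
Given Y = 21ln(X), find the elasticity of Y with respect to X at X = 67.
Elasticity = 1/ln(67) ≈ 0.2378

Elasticity = (dY/dX) · (X/Y)

dY/dX = 21/X
At X = 67: dY/dX = 21/67, Y = 21·ln(67)

Elasticity = (21/67) · (67 / (21·ln(67))) = 1/ln(67) ≈ 0.2378

Interpretation: for a small percentage change in X, the percentage change in Y is approximately 0.24 times as large.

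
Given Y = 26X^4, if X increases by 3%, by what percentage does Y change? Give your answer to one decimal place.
12.6%

For Y = 26X^4:
If X → X(1 + 0.03)
Then Y → Y · (1 + 0.03)^4
     ≈ Y · 1.1255

Percentage change = ((1 + 0.03)^4 − 1) × 100% ≈ 12.6%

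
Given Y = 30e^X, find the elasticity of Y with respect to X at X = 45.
Elasticity = 45

Elasticity = (dY/dX) · (X/Y)

dY/dX = 30·e^X
At X = 45: dY/dX = 30·e^45, Y = 30·e^45

Elasticity = (30·e^45) · (45 / (30·e^45)) = 45

Interpretation: for a small percentage change in X, the percentage change in Y is approximately 45.00 times as large.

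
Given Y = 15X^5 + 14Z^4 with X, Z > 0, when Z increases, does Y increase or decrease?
Y increases

Taking the partial derivative:
∂Y/∂Z = 56Z^3

∂Y/∂Z = 56Z^3 > 0 (assuming positive values)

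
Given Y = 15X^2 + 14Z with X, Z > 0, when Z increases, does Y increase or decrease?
Y increases

Taking the partial derivative:
∂Y/∂Z = 14

∂Y/∂Z = 14 > 0 (assuming positive values)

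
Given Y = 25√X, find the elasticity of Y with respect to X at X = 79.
Elasticity = 1/2

Elasticity = (dY/dX) · (X/Y)

dY/dX = 25/(2·√X)
At X = 79: dY/dX = 25·√79/158, Y = 25·√79

Elasticity = (25·√79/158) · (79 / (25·√79)) = 1/2

Interpretation: for a small percentage change in X, the percentage change in Y is approximately 0.50 times as large.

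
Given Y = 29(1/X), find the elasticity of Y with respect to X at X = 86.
Elasticity = -1

Elasticity = (dY/dX) · (X/Y)

dY/dX = -29/X²
At X = 86: dY/dX = -29/7396, Y = 29/86

Elasticity = (-29/7396) · (86 / (29/86)) = -1

Interpretation: for a small percentage change in X, the percentage change in Y is approximately -1.00 times as large.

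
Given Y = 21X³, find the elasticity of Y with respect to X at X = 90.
Elasticity = 3

Elasticity = (dY/dX) · (X/Y)

dY/dX = 63·X²
At X = 90: dY/dX = 510300, Y = 15309000

Elasticity = 510300 · (90 / 15309000) = 3

Interpretation: for a small percentage change in X, the percentage change in Y is approximately 3.00 times as large.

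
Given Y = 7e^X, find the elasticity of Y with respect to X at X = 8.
Elasticity = 8

Elasticity = (dY/dX) · (X/Y)

dY/dX = 7·e^X
At X = 8: dY/dX = 7·e^8, Y = 7·e^8

Elasticity = (7·e^8) · (8 / (7·e^8)) = 8

Interpretation: for a small percentage change in X, the percentage change in Y is approximately 8.00 times as large.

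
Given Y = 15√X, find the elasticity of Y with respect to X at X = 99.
Elasticity = 1/2

Elasticity = (dY/dX) · (X/Y)

dY/dX = 15/(2·√X)
At X = 99: dY/dX = 5·√11/22, Y = 45·√11

Elasticity = (5·√11/22) · (99 / (45·√11)) = 1/2

Interpretation: for a small percentage change in X, the percentage change in Y is approximately 0.50 times as large.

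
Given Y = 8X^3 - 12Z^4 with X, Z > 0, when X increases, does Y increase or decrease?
Y increases

Taking the partial derivative:
∂Y/∂X = 24X^2

∂Y/∂X = 24X^2 > 0 (assuming positive values)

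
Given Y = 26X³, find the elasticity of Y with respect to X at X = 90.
Elasticity = 3

Elasticity = (dY/dX) · (X/Y)

dY/dX = 78·X²
At X = 90: dY/dX = 631800, Y = 18954000

Elasticity = 631800 · (90 / 18954000) = 3

Interpretation: for a small percentage change in X, the percentage change in Y is approximately 3.00 times as large.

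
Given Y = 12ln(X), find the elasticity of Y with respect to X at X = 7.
Elasticity = 1/ln(7) ≈ 0.5139

Elasticity = (dY/dX) · (X/Y)

dY/dX = 12/X
At X = 7: dY/dX = 12/7, Y = 12·ln(7)

Elasticity = (12/7) · (7 / (12·ln(7))) = 1/ln(7) ≈ 0.5139

Interpretation: for a small percentage change in X, the percentage change in Y is approximately 0.51 times as large.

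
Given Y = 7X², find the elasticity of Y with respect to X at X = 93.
Elasticity = 2

Elasticity = (dY/dX) · (X/Y)

dY/dX = 14·X
At X = 93: dY/dX = 1302, Y = 60543

Elasticity = 1302 · (93 / 60543) = 2

Interpretation: for a small percentage change in X, the percentage change in Y is approximately 2.00 times as large.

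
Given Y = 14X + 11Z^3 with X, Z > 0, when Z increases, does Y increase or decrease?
Y increases

Taking the partial derivative:
∂Y/∂Z = 33Z^2

∂Y/∂Z = 33Z^2 > 0 (assuming positive values)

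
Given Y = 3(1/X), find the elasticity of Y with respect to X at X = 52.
Elasticity = -1

Elasticity = (dY/dX) · (X/Y)

dY/dX = -3/X²
At X = 52: dY/dX = -3/2704, Y = 3/52

Elasticity = (-3/2704) · (52 / (3/52)) = -1

Interpretation: for a small percentage change in X, the percentage change in Y is approximately -1.00 times as large.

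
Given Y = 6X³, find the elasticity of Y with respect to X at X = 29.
Elasticity = 3

Elasticity = (dY/dX) · (X/Y)

dY/dX = 18·X²
At X = 29: dY/dX = 15138, Y = 146334

Elasticity = 15138 · (29 / 146334) = 3

Interpretation: for a small percentage change in X, the percentage change in Y is approximately 3.00 times as large.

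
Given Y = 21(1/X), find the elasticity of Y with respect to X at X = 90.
Elasticity = -1

Elasticity = (dY/dX) · (X/Y)

dY/dX = -21/X²
At X = 90: dY/dX = -7/2700, Y = 7/30

Elasticity = (-7/2700) · (90 / (7/30)) = -1

Interpretation: for a small percentage change in X, the percentage change in Y is approximately -1.00 times as large.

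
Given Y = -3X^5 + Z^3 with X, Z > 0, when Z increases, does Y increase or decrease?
Y increases

Taking the partial derivative:
∂Y/∂Z = 3Z^2

∂Y/∂Z = 3Z^2 > 0 (assuming positive values)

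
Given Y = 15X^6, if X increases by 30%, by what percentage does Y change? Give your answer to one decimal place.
382.7%

For Y = 15X^6:
If X → X(1 + 0.3)
Then Y → Y · (1 + 0.3)^6
     ≈ Y · 4.8268

Percentage change = ((1 + 0.3)^6 − 1) × 100% ≈ 382.7%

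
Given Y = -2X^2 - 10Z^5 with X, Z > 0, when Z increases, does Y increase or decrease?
Y decreases

Taking the partial derivative:
∂Y/∂Z = -50Z^4

∂Y/∂Z = -50Z^4 < 0 (assuming positive values)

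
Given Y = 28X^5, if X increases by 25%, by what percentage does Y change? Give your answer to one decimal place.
205.2%

For Y = 28X^5:
If X → X(1 + 0.25)
Then Y → Y · (1 + 0.25)^5
     ≈ Y · 3.0518

Percentage change = ((1 + 0.25)^5 − 1) × 100% ≈ 205.2%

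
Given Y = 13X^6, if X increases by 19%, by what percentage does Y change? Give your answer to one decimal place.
184.0%

For Y = 13X^6:
If X → X(1 + 0.19)
Then Y → Y · (1 + 0.19)^6
     ≈ Y · 2.8398

Percentage change = ((1 + 0.19)^6 − 1) × 100% ≈ 184.0%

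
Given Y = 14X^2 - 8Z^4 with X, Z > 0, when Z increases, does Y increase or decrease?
Y decreases

Taking the partial derivative:
∂Y/∂Z = -32Z^3

∂Y/∂Z = -32Z^3 < 0 (assuming positive values)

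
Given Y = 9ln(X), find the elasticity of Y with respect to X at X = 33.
Elasticity = 1/ln(33) ≈ 0.2860

Elasticity = (dY/dX) · (X/Y)

dY/dX = 9/X
At X = 33: dY/dX = 3/11, Y = 9·ln(33)

Elasticity = (3/11) · (33 / (9·ln(33))) = 1/ln(33) ≈ 0.2860

Interpretation: for a small percentage change in X, the percentage change in Y is approximately 0.29 times as large.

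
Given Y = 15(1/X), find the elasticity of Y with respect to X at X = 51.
Elasticity = -1

Elasticity = (dY/dX) · (X/Y)

dY/dX = -15/X²
At X = 51: dY/dX = -5/867, Y = 5/17

Elasticity = (-5/867) · (51 / (5/17)) = -1

Interpretation: for a small percentage change in X, the percentage change in Y is approximately -1.00 times as large.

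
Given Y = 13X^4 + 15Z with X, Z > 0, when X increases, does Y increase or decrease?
Y increases

Taking the partial derivative:
∂Y/∂X = 52X^3

∂Y/∂X = 52X^3 > 0 (assuming positive values)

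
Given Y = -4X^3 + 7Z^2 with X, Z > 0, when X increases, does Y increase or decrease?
Y decreases

Taking the partial derivative:
∂Y/∂X = -12X^2

∂Y/∂X = -12X^2 < 0 (assuming positive values)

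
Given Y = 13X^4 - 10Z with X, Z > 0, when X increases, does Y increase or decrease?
Y increases

Taking the partial derivative:
∂Y/∂X = 52X^3

∂Y/∂X = 52X^3 > 0 (assuming positive values)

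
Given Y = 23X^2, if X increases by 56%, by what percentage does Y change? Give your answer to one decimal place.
143.4%

For Y = 23X^2:
If X → X(1 + 0.56)
Then Y → Y · (1 + 0.56)^2
     = Y · 2.4336

Percentage change = ((1 + 0.56)^2 − 1) × 100% ≈ 143.4%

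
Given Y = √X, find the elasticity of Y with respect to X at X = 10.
Elasticity = 1/2

Elasticity = (dY/dX) · (X/Y)

dY/dX = 1/(2·√X)
At X = 10: dY/dX = √10/20, Y = √10

Elasticity = (√10/20) · (10 / (√10)) = 1/2

Interpretation: for a small percentage change in X, the percentage change in Y is approximately 0.50 times as large.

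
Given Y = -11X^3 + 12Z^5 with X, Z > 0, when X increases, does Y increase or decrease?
Y decreases

Taking the partial derivative:
∂Y/∂X = -33X^2

∂Y/∂X = -33X^2 < 0 (assuming positive values)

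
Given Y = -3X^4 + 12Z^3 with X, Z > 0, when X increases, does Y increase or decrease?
Y decreases

Taking the partial derivative:
∂Y/∂X = -12X^3

∂Y/∂X = -12X^3 < 0 (assuming positive values)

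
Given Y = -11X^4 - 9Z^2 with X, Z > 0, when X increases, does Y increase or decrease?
Y decreases

Taking the partial derivative:
∂Y/∂X = -44X^3

∂Y/∂X = -44X^3 < 0 (assuming positive values)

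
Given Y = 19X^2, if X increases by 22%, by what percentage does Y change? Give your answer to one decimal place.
48.8%

For Y = 19X^2:
If X → X(1 + 0.22)
Then Y → Y · (1 + 0.22)^2
     = Y · 1.4884

Percentage change = ((1 + 0.22)^2 − 1) × 100% ≈ 48.8%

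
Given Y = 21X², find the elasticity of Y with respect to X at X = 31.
Elasticity = 2

Elasticity = (dY/dX) · (X/Y)

dY/dX = 42·X
At X = 31: dY/dX = 1302, Y = 20181

Elasticity = 1302 · (31 / 20181) = 2

Interpretation: for a small percentage change in X, the percentage change in Y is approximately 2.00 times as large.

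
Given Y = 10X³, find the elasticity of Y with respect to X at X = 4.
Elasticity = 3

Elasticity = (dY/dX) · (X/Y)

dY/dX = 30·X²
At X = 4: dY/dX = 480, Y = 640

Elasticity = 480 · (4 / 640) = 3

Interpretation: for a small percentage change in X, the percentage change in Y is approximately 3.00 times as large.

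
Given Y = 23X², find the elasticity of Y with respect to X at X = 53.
Elasticity = 2

Elasticity = (dY/dX) · (X/Y)

dY/dX = 46·X
At X = 53: dY/dX = 2438, Y = 64607

Elasticity = 2438 · (53 / 64607) = 2

Interpretation: for a small percentage change in X, the percentage change in Y is approximately 2.00 times as large.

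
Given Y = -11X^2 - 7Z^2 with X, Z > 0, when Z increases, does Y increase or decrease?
Y decreases

Taking the partial derivative:
∂Y/∂Z = -14Z

∂Y/∂Z = -14Z < 0 (assuming positive values)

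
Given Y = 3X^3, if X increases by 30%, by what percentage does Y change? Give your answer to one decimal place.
119.7%

For Y = 3X^3:
If X → X(1 + 0.3)
Then Y → Y · (1 + 0.3)^3
     = Y · 2.1970

Percentage change = ((1 + 0.3)^3 − 1) × 100% = 119.7%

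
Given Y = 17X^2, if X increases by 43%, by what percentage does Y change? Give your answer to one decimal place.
104.5%

For Y = 17X^2:
If X → X(1 + 0.43)
Then Y → Y · (1 + 0.43)^2
     = Y · 2.0449

Percentage change = ((1 + 0.43)^2 − 1) × 100% ≈ 104.5%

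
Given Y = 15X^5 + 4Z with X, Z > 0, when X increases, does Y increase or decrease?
Y increases

Taking the partial derivative:
∂Y/∂X = 75X^4

∂Y/∂X = 75X^4 > 0 (assuming positive values)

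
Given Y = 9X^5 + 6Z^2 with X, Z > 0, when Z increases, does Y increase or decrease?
Y increases

Taking the partial derivative:
∂Y/∂Z = 12Z

∂Y/∂Z = 12Z > 0 (assuming positive values)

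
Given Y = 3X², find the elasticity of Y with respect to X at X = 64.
Elasticity = 2

Elasticity = (dY/dX) · (X/Y)

dY/dX = 6·X
At X = 64: dY/dX = 384, Y = 12288

Elasticity = 384 · (64 / 12288) = 2

Interpretation: for a small percentage change in X, the percentage change in Y is approximately 2.00 times as large.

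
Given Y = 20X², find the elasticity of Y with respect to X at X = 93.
Elasticity = 2

Elasticity = (dY/dX) · (X/Y)

dY/dX = 40·X
At X = 93: dY/dX = 3720, Y = 172980

Elasticity = 3720 · (93 / 172980) = 2

Interpretation: for a small percentage change in X, the percentage change in Y is approximately 2.00 times as large.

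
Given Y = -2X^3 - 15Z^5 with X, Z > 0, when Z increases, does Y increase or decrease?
Y decreases

Taking the partial derivative:
∂Y/∂Z = -75Z^4

∂Y/∂Z = -75Z^4 < 0 (assuming positive values)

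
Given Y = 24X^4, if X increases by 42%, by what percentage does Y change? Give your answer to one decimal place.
306.6%

For Y = 24X^4:
If X → X(1 + 0.42)
Then Y → Y · (1 + 0.42)^4
     ≈ Y · 4.0659

Percentage change = ((1 + 0.42)^4 − 1) × 100% ≈ 306.6%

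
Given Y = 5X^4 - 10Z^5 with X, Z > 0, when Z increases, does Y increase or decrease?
Y decreases

Taking the partial derivative:
∂Y/∂Z = -50Z^4

∂Y/∂Z = -50Z^4 < 0 (assuming positive values)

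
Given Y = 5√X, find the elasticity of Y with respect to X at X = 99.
Elasticity = 1/2

Elasticity = (dY/dX) · (X/Y)

dY/dX = 5/(2·√X)
At X = 99: dY/dX = 5·√11/66, Y = 15·√11

Elasticity = (5·√11/66) · (99 / (15·√11)) = 1/2

Interpretation: for a small percentage change in X, the percentage change in Y is approximately 0.50 times as large.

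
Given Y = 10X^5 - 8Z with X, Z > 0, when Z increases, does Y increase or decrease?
Y decreases

Taking the partial derivative:
∂Y/∂Z = -8

∂Y/∂Z = -8 < 0 (assuming positive values)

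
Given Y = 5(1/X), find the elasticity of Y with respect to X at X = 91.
Elasticity = -1

Elasticity = (dY/dX) · (X/Y)

dY/dX = -5/X²
At X = 91: dY/dX = -5/8281, Y = 5/91

Elasticity = (-5/8281) · (91 / (5/91)) = -1

Interpretation: for a small percentage change in X, the percentage change in Y is approximately -1.00 times as large.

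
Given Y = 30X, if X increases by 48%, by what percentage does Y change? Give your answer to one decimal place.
48.0%

For Y = 30X:
If X → X(1 + 0.48)
Then Y → Y · (1 + 0.48)^1
     = Y · 1.4800

Percentage change = ((1 + 0.48)^1 − 1) × 100% = 48.0%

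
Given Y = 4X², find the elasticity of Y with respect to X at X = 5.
Elasticity = 2

Elasticity = (dY/dX) · (X/Y)

dY/dX = 8·X
At X = 5: dY/dX = 40, Y = 100

Elasticity = 40 · (5 / 100) = 2

Interpretation: for a small percentage change in X, the percentage change in Y is approximately 2.00 times as large.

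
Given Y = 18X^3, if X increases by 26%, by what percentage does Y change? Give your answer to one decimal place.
100.0%

For Y = 18X^3:
If X → X(1 + 0.26)
Then Y → Y · (1 + 0.26)^3
     ≈ Y · 2.0004

Percentage change = ((1 + 0.26)^3 − 1) × 100% ≈ 100.0%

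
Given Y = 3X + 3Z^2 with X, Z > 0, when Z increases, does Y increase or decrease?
Y increases

Taking the partial derivative:
∂Y/∂Z = 6Z

∂Y/∂Z = 6Z > 0 (assuming positive values)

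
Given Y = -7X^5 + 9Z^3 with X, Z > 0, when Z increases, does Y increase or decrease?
Y increases

Taking the partial derivative:
∂Y/∂Z = 27Z^2

∂Y/∂Z = 27Z^2 > 0 (assuming positive values)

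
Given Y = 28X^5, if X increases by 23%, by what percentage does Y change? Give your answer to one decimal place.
181.5%

For Y = 28X^5:
If X → X(1 + 0.23)
Then Y → Y · (1 + 0.23)^5
     ≈ Y · 2.8153

Percentage change = ((1 + 0.23)^5 − 1) × 100% ≈ 181.5%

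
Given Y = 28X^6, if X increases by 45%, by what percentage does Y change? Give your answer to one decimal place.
829.4%

For Y = 28X^6:
If X → X(1 + 0.45)
Then Y → Y · (1 + 0.45)^6
     ≈ Y · 9.2941

Percentage change = ((1 + 0.45)^6 − 1) × 100% ≈ 829.4%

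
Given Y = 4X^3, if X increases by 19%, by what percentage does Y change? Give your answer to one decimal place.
68.5%

For Y = 4X^3:
If X → X(1 + 0.19)
Then Y → Y · (1 + 0.19)^3
     ≈ Y · 1.6852

Percentage change = ((1 + 0.19)^3 − 1) × 100% ≈ 68.5%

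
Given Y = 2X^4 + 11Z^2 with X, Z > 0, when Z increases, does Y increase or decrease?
Y increases

Taking the partial derivative:
∂Y/∂Z = 22Z

∂Y/∂Z = 22Z > 0 (assuming positive values)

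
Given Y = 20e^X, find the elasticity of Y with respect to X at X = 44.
Elasticity = 44

Elasticity = (dY/dX) · (X/Y)

dY/dX = 20·e^X
At X = 44: dY/dX = 20·e^44, Y = 20·e^44

Elasticity = (20·e^44) · (44 / (20·e^44)) = 44

Interpretation: for a small percentage change in X, the percentage change in Y is approximately 44.00 times as large.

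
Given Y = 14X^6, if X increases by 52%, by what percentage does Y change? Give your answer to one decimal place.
1133.3%

For Y = 14X^6:
If X → X(1 + 0.52)
Then Y → Y · (1 + 0.52)^6
     ≈ Y · 12.3328

Percentage change = ((1 + 0.52)^6 − 1) × 100% ≈ 1133.3%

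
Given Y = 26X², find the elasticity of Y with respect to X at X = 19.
Elasticity = 2

Elasticity = (dY/dX) · (X/Y)

dY/dX = 52·X
At X = 19: dY/dX = 988, Y = 9386

Elasticity = 988 · (19 / 9386) = 2

Interpretation: for a small percentage change in X, the percentage change in Y is approximately 2.00 times as large.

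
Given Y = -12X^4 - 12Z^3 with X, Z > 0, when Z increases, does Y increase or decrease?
Y decreases

Taking the partial derivative:
∂Y/∂Z = -36Z^2

∂Y/∂Z = -36Z^2 < 0 (assuming positive values)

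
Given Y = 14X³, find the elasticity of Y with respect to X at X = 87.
Elasticity = 3

Elasticity = (dY/dX) · (X/Y)

dY/dX = 42·X²
At X = 87: dY/dX = 317898, Y = 9219042

Elasticity = 317898 · (87 / 9219042) = 3

Interpretation: for a small percentage change in X, the percentage change in Y is approximately 3.00 times as large.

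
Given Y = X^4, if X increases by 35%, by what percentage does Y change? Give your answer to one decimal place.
232.2%

For Y = X^4:
If X → X(1 + 0.35)
Then Y → Y · (1 + 0.35)^4
     ≈ Y · 3.3215

Percentage change = ((1 + 0.35)^4 − 1) × 100% ≈ 232.2%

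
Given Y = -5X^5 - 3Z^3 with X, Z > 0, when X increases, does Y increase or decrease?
Y decreases

Taking the partial derivative:
∂Y/∂X = -25X^4

∂Y/∂X = -25X^4 < 0 (assuming positive values)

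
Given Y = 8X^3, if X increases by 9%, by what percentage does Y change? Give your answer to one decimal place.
29.5%

For Y = 8X^3:
If X → X(1 + 0.09)
Then Y → Y · (1 + 0.09)^3
     ≈ Y · 1.2950

Percentage change = ((1 + 0.09)^3 − 1) × 100% ≈ 29.5%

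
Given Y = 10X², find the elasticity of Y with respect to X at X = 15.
Elasticity = 2

Elasticity = (dY/dX) · (X/Y)

dY/dX = 20·X
At X = 15: dY/dX = 300, Y = 2250

Elasticity = 300 · (15 / 2250) = 2

Interpretation: for a small percentage change in X, the percentage change in Y is approximately 2.00 times as large.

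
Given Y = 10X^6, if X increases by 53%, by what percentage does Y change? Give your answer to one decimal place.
1182.8%

For Y = 10X^6:
If X → X(1 + 0.53)
Then Y → Y · (1 + 0.53)^6
     ≈ Y · 12.8277

Percentage change = ((1 + 0.53)^6 − 1) × 100% ≈ 1182.8%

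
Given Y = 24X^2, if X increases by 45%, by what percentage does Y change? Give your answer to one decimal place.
110.3%

For Y = 24X^2:
If X → X(1 + 0.45)
Then Y → Y · (1 + 0.45)^2
     = Y · 2.1025

Percentage change = ((1 + 0.45)^2 − 1) × 100% ≈ 110.3%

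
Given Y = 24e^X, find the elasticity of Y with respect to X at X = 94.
Elasticity = 94

Elasticity = (dY/dX) · (X/Y)

dY/dX = 24·e^X
At X = 94: dY/dX = 24·e^94, Y = 24·e^94

Elasticity = (24·e^94) · (94 / (24·e^94)) = 94

Interpretation: for a small percentage change in X, the percentage change in Y is approximately 94.00 times as large.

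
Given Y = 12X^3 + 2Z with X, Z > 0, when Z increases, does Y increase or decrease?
Y increases

Taking the partial derivative:
∂Y/∂Z = 2

∂Y/∂Z = 2 > 0 (assuming positive values)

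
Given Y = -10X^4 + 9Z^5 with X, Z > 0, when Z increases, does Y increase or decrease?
Y increases

Taking the partial derivative:
∂Y/∂Z = 45Z^4

∂Y/∂Z = 45Z^4 > 0 (assuming positive values)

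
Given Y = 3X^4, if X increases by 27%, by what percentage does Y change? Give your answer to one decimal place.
160.1%

For Y = 3X^4:
If X → X(1 + 0.27)
Then Y → Y · (1 + 0.27)^4
     ≈ Y · 2.6014

Percentage change = ((1 + 0.27)^4 − 1) × 100% ≈ 160.1%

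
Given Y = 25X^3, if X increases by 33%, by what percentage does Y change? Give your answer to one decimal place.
135.3%

For Y = 25X^3:
If X → X(1 + 0.33)
Then Y → Y · (1 + 0.33)^3
     ≈ Y · 2.3526

Percentage change = ((1 + 0.33)^3 − 1) × 100% ≈ 135.3%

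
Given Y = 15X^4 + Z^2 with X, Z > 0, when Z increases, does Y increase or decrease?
Y increases

Taking the partial derivative:
∂Y/∂Z = 2Z

∂Y/∂Z = 2Z > 0 (assuming positive values)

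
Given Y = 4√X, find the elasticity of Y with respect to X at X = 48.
Elasticity = 1/2

Elasticity = (dY/dX) · (X/Y)

dY/dX = 2/√X
At X = 48: dY/dX = √3/6, Y = 16·√3

Elasticity = (√3/6) · (48 / (16·√3)) = 1/2

Interpretation: for a small percentage change in X, the percentage change in Y is approximately 0.50 times as large.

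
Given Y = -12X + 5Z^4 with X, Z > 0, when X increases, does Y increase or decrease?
Y decreases

Taking the partial derivative:
∂Y/∂X = -12

∂Y/∂X = -12 < 0 (assuming positive values)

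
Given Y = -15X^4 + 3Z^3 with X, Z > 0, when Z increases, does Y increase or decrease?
Y increases

Taking the partial derivative:
∂Y/∂Z = 9Z^2

∂Y/∂Z = 9Z^2 > 0 (assuming positive values)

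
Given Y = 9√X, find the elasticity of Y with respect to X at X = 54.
Elasticity = 1/2

Elasticity = (dY/dX) · (X/Y)

dY/dX = 9/(2·√X)
At X = 54: dY/dX = √6/4, Y = 27·√6

Elasticity = (√6/4) · (54 / (27·√6)) = 1/2

Interpretation: for a small percentage change in X, the percentage change in Y is approximately 0.50 times as large.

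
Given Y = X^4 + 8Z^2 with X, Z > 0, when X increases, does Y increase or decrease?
Y increases

Taking the partial derivative:
∂Y/∂X = 4X^3

∂Y/∂X = 4X^3 > 0 (assuming positive values)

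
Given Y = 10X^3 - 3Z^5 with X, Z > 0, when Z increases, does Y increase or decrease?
Y decreases

Taking the partial derivative:
∂Y/∂Z = -15Z^4

∂Y/∂Z = -15Z^4 < 0 (assuming positive values)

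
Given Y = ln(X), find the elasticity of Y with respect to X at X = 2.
Elasticity = 1/ln(2) ≈ 1.4427

Elasticity = (dY/dX) · (X/Y)

dY/dX = 1/X
At X = 2: dY/dX = 1/2, Y = ln(2)

Elasticity = (1/2) · (2 / (ln(2))) = 1/ln(2) ≈ 1.4427

Interpretation: for a small percentage change in X, the percentage change in Y is approximately 1.44 times as large.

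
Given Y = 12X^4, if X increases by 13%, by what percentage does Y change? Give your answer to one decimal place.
63.0%

For Y = 12X^4:
If X → X(1 + 0.13)
Then Y → Y · (1 + 0.13)^4
     ≈ Y · 1.6305

Percentage change = ((1 + 0.13)^4 − 1) × 100% ≈ 63.0%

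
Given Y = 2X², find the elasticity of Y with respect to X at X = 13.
Elasticity = 2

Elasticity = (dY/dX) · (X/Y)

dY/dX = 4·X
At X = 13: dY/dX = 52, Y = 338

Elasticity = 52 · (13 / 338) = 2

Interpretation: for a small percentage change in X, the percentage change in Y is approximately 2.00 times as large.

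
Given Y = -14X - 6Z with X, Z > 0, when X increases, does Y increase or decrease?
Y decreases

Taking the partial derivative:
∂Y/∂X = -14

∂Y/∂X = -14 < 0 (assuming positive values)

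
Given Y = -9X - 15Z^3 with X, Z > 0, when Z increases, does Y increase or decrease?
Y decreases

Taking the partial derivative:
∂Y/∂Z = -45Z^2

∂Y/∂Z = -45Z^2 < 0 (assuming positive values)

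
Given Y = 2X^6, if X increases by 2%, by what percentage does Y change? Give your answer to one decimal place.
12.6%

For Y = 2X^6:
If X → X(1 + 0.02)
Then Y → Y · (1 + 0.02)^6
     ≈ Y · 1.1262

Percentage change = ((1 + 0.02)^6 − 1) × 100% ≈ 12.6%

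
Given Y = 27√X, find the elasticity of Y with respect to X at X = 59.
Elasticity = 1/2

Elasticity = (dY/dX) · (X/Y)

dY/dX = 27/(2·√X)
At X = 59: dY/dX = 27·√59/118, Y = 27·√59

Elasticity = (27·√59/118) · (59 / (27·√59)) = 1/2

Interpretation: for a small percentage change in X, the percentage change in Y is approximately 0.50 times as large.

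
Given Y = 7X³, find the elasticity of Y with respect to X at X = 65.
Elasticity = 3

Elasticity = (dY/dX) · (X/Y)

dY/dX = 21·X²
At X = 65: dY/dX = 88725, Y = 1922375

Elasticity = 88725 · (65 / 1922375) = 3

Interpretation: for a small percentage change in X, the percentage change in Y is approximately 3.00 times as large.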